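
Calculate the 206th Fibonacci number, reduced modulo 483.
377

Matrix identity: Q^n = [[F_(n+1), F_n], [F_n, F_(n-1)]] with Q = [[1,1],[1,0]].
n = 206 = 11001110₂. Square-and-multiply, entries mod 483:
Q^1 = [[1,1],[1,0]]
Q^3 = (Q^1)²·Q = [[3,2],[2,1]]
Q^6 = (Q^3)² = [[13,8],[8,5]]
Q^12 = (Q^6)² = [[233,144],[144,89]]
Q^25 = (Q^12)²·Q = [[160,160],[160,0]]
Q^51 = (Q^25)²·Q = [[3,2],[2,1]]
Q^103 = (Q^51)²·Q = [[21,13],[13,8]]
Q^206 = (Q^103)² = [[127,377],[377,233]]
F_206 mod 483 = Q^206[0][1] = 377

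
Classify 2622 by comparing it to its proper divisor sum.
abundant

Proper divisors of 2622: sum = 1 + 2 + 3 + 6 + 19 + 23 + 38 + 46 + 57 + 69 + 114 + 138 + 437 + 874 + 1311 = 3138
Since 3138 > 2622, 2622 is abundant.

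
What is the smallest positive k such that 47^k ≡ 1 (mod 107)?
53

107 is prime, so ord(47) divides φ(107) = 106.
Divisors of 106: 1, 2, 53, 106.
Repeated squaring: 47^1 ≡ 47, 47^2 ≡ 69, 47^4 ≡ 53, 47^8 ≡ 27, 47^16 ≡ 87, 47^32 ≡ 79, 47^64 ≡ 35 (mod 107).
Test 47^d mod 107 for each divisor d in increasing order:
47^1 ≡ 47
47^2 ≡ 69
47^53 = 47^32·47^16·47^4·47^1 ≡ 1  ← first divisor giving 1
The order is 53.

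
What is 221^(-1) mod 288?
245

gcd(221, 288) = 1, so the inverse exists.
Extended Euclidean algorithm on (288, 221):
288 = 1 × 221 + 67  ⟹  67 = (1)·288 + (-1)·221
221 = 3 × 67 + 20  ⟹  20 = (-3)·288 + (4)·221
67 = 3 × 20 + 7  ⟹  7 = (10)·288 + (-13)·221
20 = 2 × 7 + 6  ⟹  6 = (-23)·288 + (30)·221
7 = 1 × 6 + 1  ⟹  1 = (33)·288 + (-43)·221
So (-43)·221 ≡ 1 (mod 288), i.e. 221^(-1) ≡ -43 ≡ 245 (mod 288).
Check: 221 × 245 = 54145 ≡ 1 (mod 288)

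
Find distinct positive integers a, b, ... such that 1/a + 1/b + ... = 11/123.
1/12 + 1/164

Greedy algorithm:
11/123: ceiling(123/11) = 12, use 1/12
1/164: ceiling(164/1) = 164, use 1/164
Result: 11/123 = 1/12 + 1/164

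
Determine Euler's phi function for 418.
180

418 = 2 × 11 × 19
φ(n) = n × ∏(1 - 1/p) for each prime p dividing n
φ(418) = 418 × (1 - 1/2) × (1 - 1/11) × (1 - 1/19) = 180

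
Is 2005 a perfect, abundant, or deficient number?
deficient

Proper divisors of 2005: sum = 1 + 5 + 401 = 407
Since 407 < 2005, 2005 is deficient.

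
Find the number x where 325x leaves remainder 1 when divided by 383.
33

gcd(325, 383) = 1, so the inverse exists.
Extended Euclidean algorithm on (383, 325):
383 = 1 × 325 + 58  ⟹  58 = (1)·383 + (-1)·325
325 = 5 × 58 + 35  ⟹  35 = (-5)·383 + (6)·325
58 = 1 × 35 + 23  ⟹  23 = (6)·383 + (-7)·325
35 = 1 × 23 + 12  ⟹  12 = (-11)·383 + (13)·325
23 = 1 × 12 + 11  ⟹  11 = (17)·383 + (-20)·325
12 = 1 × 11 + 1  ⟹  1 = (-28)·383 + (33)·325
So (33)·325 ≡ 1 (mod 383), i.e. 325^(-1) ≡ 33 (mod 383).
Check: 325 × 33 = 10725 ≡ 1 (mod 383)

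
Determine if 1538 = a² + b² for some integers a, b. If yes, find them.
13² + 37² (a=13, b=37)

Factorization: 1538 = 2 × 769
By Fermat: n is sum of two squares iff every prime p ≡ 3 (mod 4) appears to even power.
All primes ≡ 3 (mod 4) appear to even power.
Search a = 0, 1, 2, … for 1538 - a² a perfect square: first hit at a = 13: 1538 - 169 = 1369 = 37².
1538 = 13² + 37² = 169 + 1369 ✓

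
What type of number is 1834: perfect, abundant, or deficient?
deficient

Proper divisors of 1834: sum = 1 + 2 + 7 + 14 + 131 + 262 + 917 = 1334
Since 1334 < 1834, 1834 is deficient.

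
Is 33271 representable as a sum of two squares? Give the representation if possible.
Not possible

Factorization: 33271 = 7^3 × 97
By Fermat: n is sum of two squares iff every prime p ≡ 3 (mod 4) appears to even power.
Prime(s) ≡ 3 (mod 4) with odd exponent: [(7, 3)]
Therefore 33271 cannot be expressed as a² + b².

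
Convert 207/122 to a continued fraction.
[1; 1, 2, 3, 2, 1, 3]

Euclidean algorithm steps:
207 = 1 × 122 + 85
122 = 1 × 85 + 37
85 = 2 × 37 + 11
37 = 3 × 11 + 4
11 = 2 × 4 + 3
4 = 1 × 3 + 1
3 = 3 × 1 + 0
Continued fraction: [1; 1, 2, 3, 2, 1, 3]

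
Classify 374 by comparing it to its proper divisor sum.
deficient

Proper divisors of 374: sum = 1 + 2 + 11 + 17 + 22 + 34 + 187 = 274
Since 274 < 374, 374 is deficient.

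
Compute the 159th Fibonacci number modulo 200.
66

Matrix identity: Q^n = [[F_(n+1), F_n], [F_n, F_(n-1)]] with Q = [[1,1],[1,0]].
n = 159 = 10011111₂. Square-and-multiply, entries mod 200:
Q^1 = [[1,1],[1,0]]
Q^2 = (Q^1)² = [[2,1],[1,1]]
Q^4 = (Q^2)² = [[5,3],[3,2]]
Q^9 = (Q^4)²·Q = [[55,34],[34,21]]
Q^19 = (Q^9)²·Q = [[165,181],[181,184]]
Q^39 = (Q^19)²·Q = [[155,186],[186,169]]
Q^79 = (Q^39)²·Q = [[85,21],[21,64]]
Q^159 = (Q^79)²·Q = [[195,66],[66,129]]
F_159 mod 200 = Q^159[0][1] = 66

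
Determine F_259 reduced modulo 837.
554

Matrix identity: Q^n = [[F_(n+1), F_n], [F_n, F_(n-1)]] with Q = [[1,1],[1,0]].
n = 259 = 100000011₂. Square-and-multiply, entries mod 837:
Q^1 = [[1,1],[1,0]]
Q^2 = (Q^1)² = [[2,1],[1,1]]
Q^4 = (Q^2)² = [[5,3],[3,2]]
Q^8 = (Q^4)² = [[34,21],[21,13]]
Q^16 = (Q^8)² = [[760,150],[150,610]]
Q^32 = (Q^16)² = [[808,435],[435,373]]
Q^64 = (Q^32)² = [[67,654],[654,250]]
Q^129 = (Q^64)²·Q = [[55,313],[313,579]]
Q^259 = (Q^129)²·Q = [[627,554],[554,73]]
F_259 mod 837 = Q^259[0][1] = 554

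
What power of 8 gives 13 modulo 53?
8

Baby-step giant-step with step n = ⌈√53⌉ = 8.
Baby steps 8^j mod 53 (j:value) for j=0..7: 0:1, 1:8, 2:11, 3:35, 4:15, 5:14, 6:6, 7:48.
Giant-step multiplier: 8^(-8) ≡ 8^(52-8) = 8^44 ≡ 49 (mod 53).
Giant steps γ_i = 13·49^i mod 53: γ_0=13, γ_1=1 (in table at j=0).
x = i·n + j = 1·8 + 0 = 8.
Check: 8^8 ≡ 13 (mod 53).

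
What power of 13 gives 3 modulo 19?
17

Baby-step giant-step with step n = ⌈√19⌉ = 5.
Baby steps 13^j mod 19 (j:value) for j=0..4: 0:1, 1:13, 2:17, 3:12, 4:4.
Giant-step multiplier: 13^(-5) ≡ 13^(18-5) = 13^13 ≡ 15 (mod 19).
Giant steps γ_i = 3·15^i mod 19: γ_0=3, γ_1=7, γ_2=10, γ_3=17 (in table at j=2).
x = i·n + j = 3·5 + 2 = 17.
Check: 13^17 ≡ 3 (mod 19).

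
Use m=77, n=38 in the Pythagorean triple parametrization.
(4485, 5852, 7373)

Euclid's formula: a = m² - n², b = 2mn, c = m² + n²
m = 77, n = 38
a = 77² - 38² = 5929 - 1444 = 4485
b = 2 × 77 × 38 = 5852
c = 77² + 38² = 5929 + 1444 = 7373
Verification: 4485² + 5852² = 20115225 + 34245904 = 54361129 = 7373² ✓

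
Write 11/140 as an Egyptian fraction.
1/13 + 1/607 + 1/1104740

Greedy algorithm:
11/140: ceiling(140/11) = 13, use 1/13
3/1820: ceiling(1820/3) = 607, use 1/607
1/1104740: ceiling(1104740/1) = 1104740, use 1/1104740
Result: 11/140 = 1/13 + 1/607 + 1/1104740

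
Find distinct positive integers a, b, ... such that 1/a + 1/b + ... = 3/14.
1/5 + 1/70

Greedy algorithm:
3/14: ceiling(14/3) = 5, use 1/5
1/70: ceiling(70/1) = 70, use 1/70
Result: 3/14 = 1/5 + 1/70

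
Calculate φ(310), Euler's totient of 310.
120

310 = 2 × 5 × 31
φ(n) = n × ∏(1 - 1/p) for each prime p dividing n
φ(310) = 310 × (1 - 1/2) × (1 - 1/5) × (1 - 1/31) = 120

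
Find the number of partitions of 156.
73232243759

p(n) counts ways to write n as a sum of positive integers (order ignored).
Euler's pentagonal recurrence: p(k) = p(k-1) + p(k-2) - p(k-5) - p(k-7) + p(k-12) + p(k-15) - ... (offsets j(3j∓1)/2, signs ++--, p(0)=1, p(<0)=0).
DP table for k = 0..155: p(0)=1, p(1)=1, p(2)=2, p(3)=3, p(4)=5, p(5)=7, p(6)=11, p(7)=15, p(8)=22, p(9)=30, p(10)=42, p(11)=56, p(12)=77, p(13)=101, p(14)=135, p(15)=176, p(16)=231, p(17)=297, p(18)=385, p(19)=490, p(20)=627, p(21)=792, p(22)=1002, p(23)=1255, p(24)=1575, p(25)=1958, p(26)=2436, p(27)=3010, p(28)=3718, p(29)=4565, p(30)=5604, p(31)=6842, p(32)=8349, p(33)=10143, p(34)=12310, p(35)=14883, p(36)=17977, p(37)=21637, p(38)=26015, p(39)=31185, p(40)=37338, p(41)=44583, p(42)=53174, p(43)=63261, p(44)=75175, p(45)=89134, p(46)=105558, p(47)=124754, p(48)=147273, p(49)=173525, p(50)=204226, p(51)=239943, p(52)=281589, p(53)=329931, p(54)=386155, p(55)=451276, p(56)=526823, p(57)=614154, p(58)=715220, p(59)=831820, p(60)=966467, p(61)=1121505, p(62)=1300156, p(63)=1505499, p(64)=1741630, p(65)=2012558, p(66)=2323520, p(67)=2679689, p(68)=3087735, p(69)=3554345, p(70)=4087968, p(71)=4697205, p(72)=5392783, p(73)=6185689, p(74)=7089500, p(75)=8118264, p(76)=9289091, p(77)=10619863, p(78)=12132164, p(79)=13848650, p(80)=15796476, p(81)=18004327, p(82)=20506255, p(83)=23338469, p(84)=26543660, p(85)=30167357, p(86)=34262962, p(87)=38887673, p(88)=44108109, p(89)=49995925, p(90)=56634173, p(91)=64112359, p(92)=72533807, p(93)=82010177, p(94)=92669720, p(95)=104651419, p(96)=118114304, p(97)=133230930, p(98)=150198136, p(99)=169229875, p(100)=190569292, p(101)=214481126, p(102)=241265379, p(103)=271248950, p(104)=304801365, p(105)=342325709, p(106)=384276336, p(107)=431149389, p(108)=483502844, p(109)=541946240, p(110)=607163746, p(111)=679903203, p(112)=761002156, p(113)=851376628, p(114)=952050665, p(115)=1064144451, p(116)=1188908248, p(117)=1327710076, p(118)=1482074143, p(119)=1653668665, p(120)=1844349560, p(121)=2056148051, p(122)=2291320912, p(123)=2552338241, p(124)=2841940500, p(125)=3163127352, p(126)=3519222692, p(127)=3913864295, p(128)=4351078600, p(129)=4835271870, p(130)=5371315400, p(131)=5964539504, p(132)=6620830889, p(133)=7346629512, p(134)=8149040695, p(135)=9035836076, p(136)=10015581680, p(137)=11097645016, p(138)=12292341831, p(139)=13610949895, p(140)=15065878135, p(141)=16670689208, p(142)=18440293320, p(143)=20390982757, p(144)=22540654445, p(145)=24908858009, p(146)=27517052599, p(147)=30388671978, p(148)=33549419497, p(149)=37027355200, p(150)=40853235313, p(151)=45060624582, p(152)=49686288421, p(153)=54770336324, p(154)=60356673280, p(155)=66493182097.
Final step: p(156) = p(155) + p(154) - p(151) - p(149) + p(144) + p(141) - p(134) - p(130) + p(121) + p(116) - p(105) - p(99) + p(86) + p(79) - p(64) - p(56) + p(39) + p(30) - p(11) - p(1)
= 66493182097 + 60356673280 - 45060624582 - 37027355200 + 22540654445 + 16670689208 - 8149040695 - 5371315400 + 2056148051 + 1188908248 - 342325709 - 169229875 + 34262962 + 13848650 - 1741630 - 526823 + 31185 + 5604 - 56 - 1
= 73232243759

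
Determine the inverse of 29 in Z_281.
126

gcd(29, 281) = 1, so the inverse exists.
Extended Euclidean algorithm on (281, 29):
281 = 9 × 29 + 20  ⟹  20 = (1)·281 + (-9)·29
29 = 1 × 20 + 9  ⟹  9 = (-1)·281 + (10)·29
20 = 2 × 9 + 2  ⟹  2 = (3)·281 + (-29)·29
9 = 4 × 2 + 1  ⟹  1 = (-13)·281 + (126)·29
So (126)·29 ≡ 1 (mod 281), i.e. 29^(-1) ≡ 126 (mod 281).
Check: 29 × 126 = 3654 ≡ 1 (mod 281)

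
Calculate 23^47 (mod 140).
67

Repeated squaring. Binary of 47 = 101111.
23^1 ≡ 23 (mod 140); 23^2 ≡ 109 (mod 140); 23^4 ≡ 121 (mod 140); 23^8 ≡ 81 (mod 140); 23^16 ≡ 121 (mod 140); 23^32 ≡ 81 (mod 140)
23^47 = 23^1 × 23^2 × 23^4 × 23^8 × 23^32 ≡ 67 (mod 140)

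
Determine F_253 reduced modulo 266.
191

Matrix identity: Q^n = [[F_(n+1), F_n], [F_n, F_(n-1)]] with Q = [[1,1],[1,0]].
n = 253 = 11111101₂. Square-and-multiply, entries mod 266:
Q^1 = [[1,1],[1,0]]
Q^3 = (Q^1)²·Q = [[3,2],[2,1]]
Q^7 = (Q^3)²·Q = [[21,13],[13,8]]
Q^15 = (Q^7)²·Q = [[189,78],[78,111]]
Q^31 = (Q^15)²·Q = [[35,43],[43,258]]
Q^63 = (Q^31)²·Q = [[245,148],[148,97]]
Q^126 = (Q^63)² = [[1,76],[76,191]]
Q^253 = (Q^126)²·Q = [[153,191],[191,228]]
F_253 mod 266 = Q^253[0][1] = 191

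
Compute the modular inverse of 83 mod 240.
107

gcd(83, 240) = 1, so the inverse exists.
Extended Euclidean algorithm on (240, 83):
240 = 2 × 83 + 74  ⟹  74 = (1)·240 + (-2)·83
83 = 1 × 74 + 9  ⟹  9 = (-1)·240 + (3)·83
74 = 8 × 9 + 2  ⟹  2 = (9)·240 + (-26)·83
9 = 4 × 2 + 1  ⟹  1 = (-37)·240 + (107)·83
So (107)·83 ≡ 1 (mod 240), i.e. 83^(-1) ≡ 107 (mod 240).
Check: 83 × 107 = 8881 ≡ 1 (mod 240)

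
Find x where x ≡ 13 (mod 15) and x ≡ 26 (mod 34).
298

Using Chinese Remainder Theorem:
M = 15 × 34 = 510
M1 = 34, M2 = 15
y1 = 34^(-1) mod 15 = 4
y2 = 15^(-1) mod 34 = 25
x = (13×34×4 + 26×15×25) mod 510 = 298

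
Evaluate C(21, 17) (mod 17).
1

Using Lucas' theorem:
Write n=21 and k=17 in base 17:
n in base 17: [1, 4]
k in base 17: [1, 0]
C(21,17) mod 17 = ∏ C(n_i, k_i) mod 17
Digit binomials (mod 17): C(1,1) = 1; C(4,0) = 1
Product: 1 × 1 = 1 ≡ 1 (mod 17)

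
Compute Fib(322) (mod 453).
346

Matrix identity: Q^n = [[F_(n+1), F_n], [F_n, F_(n-1)]] with Q = [[1,1],[1,0]].
n = 322 = 101000010₂. Square-and-multiply, entries mod 453:
Q^1 = [[1,1],[1,0]]
Q^2 = (Q^1)² = [[2,1],[1,1]]
Q^5 = (Q^2)²·Q = [[8,5],[5,3]]
Q^10 = (Q^5)² = [[89,55],[55,34]]
Q^20 = (Q^10)² = [[74,423],[423,104]]
Q^40 = (Q^20)² = [[34,96],[96,391]]
Q^80 = (Q^40)² = [[406,30],[30,376]]
Q^161 = (Q^80)²·Q = [[295,391],[391,357]]
Q^322 = (Q^161)² = [[269,346],[346,376]]
F_322 mod 453 = Q^322[0][1] = 346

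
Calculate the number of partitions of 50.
204226

p(n) counts ways to write n as a sum of positive integers (order ignored).
Euler's pentagonal recurrence: p(k) = p(k-1) + p(k-2) - p(k-5) - p(k-7) + p(k-12) + p(k-15) - ... (offsets j(3j∓1)/2, signs ++--, p(0)=1, p(<0)=0).
DP table for k = 0..49: p(0)=1, p(1)=1, p(2)=2, p(3)=3, p(4)=5, p(5)=7, p(6)=11, p(7)=15, p(8)=22, p(9)=30, p(10)=42, p(11)=56, p(12)=77, p(13)=101, p(14)=135, p(15)=176, p(16)=231, p(17)=297, p(18)=385, p(19)=490, p(20)=627, p(21)=792, p(22)=1002, p(23)=1255, p(24)=1575, p(25)=1958, p(26)=2436, p(27)=3010, p(28)=3718, p(29)=4565, p(30)=5604, p(31)=6842, p(32)=8349, p(33)=10143, p(34)=12310, p(35)=14883, p(36)=17977, p(37)=21637, p(38)=26015, p(39)=31185, p(40)=37338, p(41)=44583, p(42)=53174, p(43)=63261, p(44)=75175, p(45)=89134, p(46)=105558, p(47)=124754, p(48)=147273, p(49)=173525.
Final step: p(50) = p(49) + p(48) - p(45) - p(43) + p(38) + p(35) - p(28) - p(24) + p(15) + p(10)
= 173525 + 147273 - 89134 - 63261 + 26015 + 14883 - 3718 - 1575 + 176 + 42
= 204226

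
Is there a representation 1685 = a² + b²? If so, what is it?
2² + 41² (a=2, b=41)

Factorization: 1685 = 5 × 337
By Fermat: n is sum of two squares iff every prime p ≡ 3 (mod 4) appears to even power.
All primes ≡ 3 (mod 4) appear to even power.
Search a = 0, 1, 2, … for 1685 - a² a perfect square: first hit at a = 2: 1685 - 4 = 1681 = 41².
1685 = 2² + 41² = 4 + 1681 ✓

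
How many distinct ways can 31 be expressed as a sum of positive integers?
6842

p(n) counts ways to write n as a sum of positive integers (order ignored).
Euler's pentagonal recurrence: p(k) = p(k-1) + p(k-2) - p(k-5) - p(k-7) + p(k-12) + p(k-15) - ... (offsets j(3j∓1)/2, signs ++--, p(0)=1, p(<0)=0).
DP table for k = 0..30: p(0)=1, p(1)=1, p(2)=2, p(3)=3, p(4)=5, p(5)=7, p(6)=11, p(7)=15, p(8)=22, p(9)=30, p(10)=42, p(11)=56, p(12)=77, p(13)=101, p(14)=135, p(15)=176, p(16)=231, p(17)=297, p(18)=385, p(19)=490, p(20)=627, p(21)=792, p(22)=1002, p(23)=1255, p(24)=1575, p(25)=1958, p(26)=2436, p(27)=3010, p(28)=3718, p(29)=4565, p(30)=5604.
Final step: p(31) = p(30) + p(29) - p(26) - p(24) + p(19) + p(16) - p(9) - p(5)
= 5604 + 4565 - 2436 - 1575 + 490 + 231 - 30 - 7
= 6842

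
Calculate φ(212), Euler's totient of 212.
104

212 = 2^2 × 53
φ(n) = n × ∏(1 - 1/p) for each prime p dividing n
φ(212) = 212 × (1 - 1/2) × (1 - 1/53) = 104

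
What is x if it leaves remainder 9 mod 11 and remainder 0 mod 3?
9

Using Chinese Remainder Theorem:
M = 11 × 3 = 33
M1 = 3, M2 = 11
y1 = 3^(-1) mod 11 = 4
y2 = 11^(-1) mod 3 = 2
x = (9×3×4 + 0×11×2) mod 33 = 9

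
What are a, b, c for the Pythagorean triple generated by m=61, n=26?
(3045, 3172, 4397)

Euclid's formula: a = m² - n², b = 2mn, c = m² + n²
m = 61, n = 26
a = 61² - 26² = 3721 - 676 = 3045
b = 2 × 61 × 26 = 3172
c = 61² + 26² = 3721 + 676 = 4397
Verification: 3045² + 3172² = 9272025 + 10061584 = 19333609 = 4397² ✓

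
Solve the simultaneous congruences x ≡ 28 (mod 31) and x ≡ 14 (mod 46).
152

Using Chinese Remainder Theorem:
M = 31 × 46 = 1426
M1 = 46, M2 = 31
y1 = 46^(-1) mod 31 = 29
y2 = 31^(-1) mod 46 = 3
x = (28×46×29 + 14×31×3) mod 1426 = 152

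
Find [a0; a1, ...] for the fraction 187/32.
[5; 1, 5, 2, 2]

Euclidean algorithm steps:
187 = 5 × 32 + 27
32 = 1 × 27 + 5
27 = 5 × 5 + 2
5 = 2 × 2 + 1
2 = 2 × 1 + 0
Continued fraction: [5; 1, 5, 2, 2]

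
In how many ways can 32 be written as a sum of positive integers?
8349

p(n) counts ways to write n as a sum of positive integers (order ignored).
Euler's pentagonal recurrence: p(k) = p(k-1) + p(k-2) - p(k-5) - p(k-7) + p(k-12) + p(k-15) - ... (offsets j(3j∓1)/2, signs ++--, p(0)=1, p(<0)=0).
DP table for k = 0..31: p(0)=1, p(1)=1, p(2)=2, p(3)=3, p(4)=5, p(5)=7, p(6)=11, p(7)=15, p(8)=22, p(9)=30, p(10)=42, p(11)=56, p(12)=77, p(13)=101, p(14)=135, p(15)=176, p(16)=231, p(17)=297, p(18)=385, p(19)=490, p(20)=627, p(21)=792, p(22)=1002, p(23)=1255, p(24)=1575, p(25)=1958, p(26)=2436, p(27)=3010, p(28)=3718, p(29)=4565, p(30)=5604, p(31)=6842.
Final step: p(32) = p(31) + p(30) - p(27) - p(25) + p(20) + p(17) - p(10) - p(6)
= 6842 + 5604 - 3010 - 1958 + 627 + 297 - 42 - 11
= 8349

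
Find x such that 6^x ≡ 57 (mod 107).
20

Baby-step giant-step with step n = ⌈√107⌉ = 11.
Baby steps 6^j mod 107 (j:value) for j=0..10: 0:1, 1:6, 2:36, 3:2, 4:12, 5:72, 6:4, 7:24, 8:37, 9:8, 10:48.
Giant-step multiplier: 6^(-11) ≡ 6^(106-11) = 6^95 ≡ 94 (mod 107).
Giant steps γ_i = 57·94^i mod 107: γ_0=57, γ_1=8 (in table at j=9).
x = i·n + j = 1·11 + 9 = 20.
Check: 6^20 ≡ 57 (mod 107).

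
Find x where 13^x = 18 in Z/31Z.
16

Baby-step giant-step with step n = ⌈√31⌉ = 6.
Baby steps 13^j mod 31 (j:value) for j=0..5: 0:1, 1:13, 2:14, 3:27, 4:10, 5:6.
Giant-step multiplier: 13^(-6) ≡ 13^(30-6) = 13^24 ≡ 2 (mod 31).
Giant steps γ_i = 18·2^i mod 31: γ_0=18, γ_1=5, γ_2=10 (in table at j=4).
x = i·n + j = 2·6 + 4 = 16.
Check: 13^16 ≡ 18 (mod 31).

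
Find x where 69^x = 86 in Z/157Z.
86

Baby-step giant-step with step n = ⌈√157⌉ = 13.
Baby steps 69^j mod 157 (j:value) for j=0..12: 0:1, 1:69, 2:51, 3:65, 4:89, 5:18, 6:143, 7:133, 8:71, 9:32, 10:10, 11:62, 12:39.
Giant-step multiplier: 69^(-13) ≡ 69^(156-13) = 69^143 ≡ 50 (mod 157).
Giant steps γ_i = 86·50^i mod 157: γ_0=86, γ_1=61, γ_2=67, γ_3=53, γ_4=138, γ_5=149, γ_6=71 (in table at j=8).
x = i·n + j = 6·13 + 8 = 86.
Check: 69^86 ≡ 86 (mod 157).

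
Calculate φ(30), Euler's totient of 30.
8

30 = 2 × 3 × 5
φ(n) = n × ∏(1 - 1/p) for each prime p dividing n
φ(30) = 30 × (1 - 1/2) × (1 - 1/3) × (1 - 1/5) = 8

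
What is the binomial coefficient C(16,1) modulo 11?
5

Using Lucas' theorem:
Write n=16 and k=1 in base 11:
n in base 11: [1, 5]
k in base 11: [0, 1]
C(16,1) mod 11 = ∏ C(n_i, k_i) mod 11
Digit binomials (mod 11): C(1,0) = 1; C(5,1) = 5
Product: 1 × 5 = 5 ≡ 5 (mod 11)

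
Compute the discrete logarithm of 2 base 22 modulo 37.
7

Baby-step giant-step with step n = ⌈√37⌉ = 7.
Baby steps 22^j mod 37 (j:value) for j=0..6: 0:1, 1:22, 2:3, 3:29, 4:9, 5:13, 6:27.
Giant-step multiplier: 22^(-7) ≡ 22^(36-7) = 22^29 ≡ 19 (mod 37).
Giant steps γ_i = 2·19^i mod 37: γ_0=2, γ_1=1 (in table at j=0).
x = i·n + j = 1·7 + 0 = 7.
Check: 22^7 ≡ 2 (mod 37).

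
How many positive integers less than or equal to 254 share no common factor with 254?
126

254 = 2 × 127
φ(n) = n × ∏(1 - 1/p) for each prime p dividing n
φ(254) = 254 × (1 - 1/2) × (1 - 1/127) = 126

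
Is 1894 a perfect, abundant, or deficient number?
deficient

Proper divisors of 1894: sum = 1 + 2 + 947 = 950
Since 950 < 1894, 1894 is deficient.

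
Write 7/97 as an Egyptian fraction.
1/14 + 1/1358

Greedy algorithm:
7/97: ceiling(97/7) = 14, use 1/14
1/1358: ceiling(1358/1) = 1358, use 1/1358
Result: 7/97 = 1/14 + 1/1358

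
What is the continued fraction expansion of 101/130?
[0; 1, 3, 2, 14]

Euclidean algorithm steps:
101 = 0 × 130 + 101
130 = 1 × 101 + 29
101 = 3 × 29 + 14
29 = 2 × 14 + 1
14 = 14 × 1 + 0
Continued fraction: [0; 1, 3, 2, 14]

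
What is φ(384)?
128

384 = 2^7 × 3
φ(n) = n × ∏(1 - 1/p) for each prime p dividing n
φ(384) = 384 × (1 - 1/2) × (1 - 1/3) = 128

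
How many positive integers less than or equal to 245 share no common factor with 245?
168

245 = 5 × 7^2
φ(n) = n × ∏(1 - 1/p) for each prime p dividing n
φ(245) = 245 × (1 - 1/5) × (1 - 1/7) = 168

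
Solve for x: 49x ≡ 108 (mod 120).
x ≡ 12 (mod 120)

gcd(49, 120) = 1, which divides 108, so solutions exist.
Find 49^(-1) mod 120 by the extended Euclidean algorithm:
120 = 2 × 49 + 22  ⟹  22 = (1)·120 + (-2)·49
49 = 2 × 22 + 5  ⟹  5 = (-2)·120 + (5)·49
22 = 4 × 5 + 2  ⟹  2 = (9)·120 + (-22)·49
5 = 2 × 2 + 1  ⟹  1 = (-20)·120 + (49)·49
So (49)·49 ≡ 1 (mod 120), i.e. 49^(-1) ≡ 49 (mod 120).
x ≡ 49 × 108 = 5292 ≡ 12 (mod 120).
Check: 49 × 12 = 588 ≡ 108 (mod 120).
Unique solution: x ≡ 12 (mod 120)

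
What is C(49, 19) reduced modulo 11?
0

Using Lucas' theorem:
Write n=49 and k=19 in base 11:
n in base 11: [4, 5]
k in base 11: [1, 8]
C(49,19) mod 11 = ∏ C(n_i, k_i) mod 11
Digit binomials (mod 11): C(4,1) = 4; C(5,8) = 0 (k_i > n_i)
Product: 4 × 0 = 0 ≡ 0 (mod 11)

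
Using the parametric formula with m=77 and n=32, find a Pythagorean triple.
(4905, 4928, 6953)

Euclid's formula: a = m² - n², b = 2mn, c = m² + n²
m = 77, n = 32
a = 77² - 32² = 5929 - 1024 = 4905
b = 2 × 77 × 32 = 4928
c = 77² + 32² = 5929 + 1024 = 6953
Verification: 4905² + 4928² = 24059025 + 24285184 = 48344209 = 6953² ✓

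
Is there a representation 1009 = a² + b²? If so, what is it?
15² + 28² (a=15, b=28)

Factorization: 1009 = 1009
By Fermat: n is sum of two squares iff every prime p ≡ 3 (mod 4) appears to even power.
All primes ≡ 3 (mod 4) appear to even power.
Search a = 0, 1, 2, … for 1009 - a² a perfect square: first hit at a = 15: 1009 - 225 = 784 = 28².
1009 = 15² + 28² = 225 + 784 ✓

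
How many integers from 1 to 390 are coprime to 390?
96

390 = 2 × 3 × 5 × 13
φ(n) = n × ∏(1 - 1/p) for each prime p dividing n
φ(390) = 390 × (1 - 1/2) × (1 - 1/3) × (1 - 1/5) × (1 - 1/13) = 96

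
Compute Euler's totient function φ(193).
192

193 = 193
φ(n) = n × ∏(1 - 1/p) for each prime p dividing n
φ(193) = 193 × (1 - 1/193) = 192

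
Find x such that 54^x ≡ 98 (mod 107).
19

Baby-step giant-step with step n = ⌈√107⌉ = 11.
Baby steps 54^j mod 107 (j:value) for j=0..10: 0:1, 1:54, 2:27, 3:67, 4:87, 5:97, 6:102, 7:51, 8:79, 9:93, 10:100.
Giant-step multiplier: 54^(-11) ≡ 54^(106-11) = 54^95 ≡ 15 (mod 107).
Giant steps γ_i = 98·15^i mod 107: γ_0=98, γ_1=79 (in table at j=8).
x = i·n + j = 1·11 + 8 = 19.
Check: 54^19 ≡ 98 (mod 107).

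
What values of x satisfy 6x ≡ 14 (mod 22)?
x ≡ 6 (mod 11)

gcd(6, 22) = 2, which divides 14, so solutions exist.
Divide through by 2: 3x ≡ 7 (mod 11).
Find 3^(-1) mod 11 by the extended Euclidean algorithm:
11 = 3 × 3 + 2  ⟹  2 = (1)·11 + (-3)·3
3 = 1 × 2 + 1  ⟹  1 = (-1)·11 + (4)·3
So (4)·3 ≡ 1 (mod 11), i.e. 3^(-1) ≡ 4 (mod 11).
x ≡ 4 × 7 = 28 ≡ 6 (mod 11).
Check: 6 × 6 = 36 ≡ 14 (mod 22).
x ≡ 6 (mod 11), giving 2 solutions mod 22.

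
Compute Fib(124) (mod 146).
133

Matrix identity: Q^n = [[F_(n+1), F_n], [F_n, F_(n-1)]] with Q = [[1,1],[1,0]].
n = 124 = 1111100₂. Square-and-multiply, entries mod 146:
Q^1 = [[1,1],[1,0]]
Q^3 = (Q^1)²·Q = [[3,2],[2,1]]
Q^7 = (Q^3)²·Q = [[21,13],[13,8]]
Q^15 = (Q^7)²·Q = [[111,26],[26,85]]
Q^31 = (Q^15)²·Q = [[135,3],[3,132]]
Q^62 = (Q^31)² = [[130,71],[71,59]]
Q^124 = (Q^62)² = [[41,133],[133,54]]
F_124 mod 146 = Q^124[0][1] = 133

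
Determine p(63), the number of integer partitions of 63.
1505499

p(n) counts ways to write n as a sum of positive integers (order ignored).
Euler's pentagonal recurrence: p(k) = p(k-1) + p(k-2) - p(k-5) - p(k-7) + p(k-12) + p(k-15) - ... (offsets j(3j∓1)/2, signs ++--, p(0)=1, p(<0)=0).
DP table for k = 0..62: p(0)=1, p(1)=1, p(2)=2, p(3)=3, p(4)=5, p(5)=7, p(6)=11, p(7)=15, p(8)=22, p(9)=30, p(10)=42, p(11)=56, p(12)=77, p(13)=101, p(14)=135, p(15)=176, p(16)=231, p(17)=297, p(18)=385, p(19)=490, p(20)=627, p(21)=792, p(22)=1002, p(23)=1255, p(24)=1575, p(25)=1958, p(26)=2436, p(27)=3010, p(28)=3718, p(29)=4565, p(30)=5604, p(31)=6842, p(32)=8349, p(33)=10143, p(34)=12310, p(35)=14883, p(36)=17977, p(37)=21637, p(38)=26015, p(39)=31185, p(40)=37338, p(41)=44583, p(42)=53174, p(43)=63261, p(44)=75175, p(45)=89134, p(46)=105558, p(47)=124754, p(48)=147273, p(49)=173525, p(50)=204226, p(51)=239943, p(52)=281589, p(53)=329931, p(54)=386155, p(55)=451276, p(56)=526823, p(57)=614154, p(58)=715220, p(59)=831820, p(60)=966467, p(61)=1121505, p(62)=1300156.
Final step: p(63) = p(62) + p(61) - p(58) - p(56) + p(51) + p(48) - p(41) - p(37) + p(28) + p(23) - p(12) - p(6)
= 1300156 + 1121505 - 715220 - 526823 + 239943 + 147273 - 44583 - 21637 + 3718 + 1255 - 77 - 11
= 1505499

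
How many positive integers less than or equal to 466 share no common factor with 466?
232

466 = 2 × 233
φ(n) = n × ∏(1 - 1/p) for each prime p dividing n
φ(466) = 466 × (1 - 1/2) × (1 - 1/233) = 232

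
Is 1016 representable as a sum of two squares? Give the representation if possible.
Not possible

Factorization: 1016 = 2^3 × 127
By Fermat: n is sum of two squares iff every prime p ≡ 3 (mod 4) appears to even power.
Prime(s) ≡ 3 (mod 4) with odd exponent: [(127, 1)]
Therefore 1016 cannot be expressed as a² + b².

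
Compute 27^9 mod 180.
27

Repeated squaring. Binary of 9 = 1001.
27^1 ≡ 27 (mod 180); 27^2 ≡ 9 (mod 180); 27^4 ≡ 81 (mod 180); 27^8 ≡ 81 (mod 180)
27^9 = 27^1 × 27^8 ≡ 27 (mod 180)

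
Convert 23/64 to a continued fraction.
[0; 2, 1, 3, 1, 1, 2]

Euclidean algorithm steps:
23 = 0 × 64 + 23
64 = 2 × 23 + 18
23 = 1 × 18 + 5
18 = 3 × 5 + 3
5 = 1 × 3 + 2
3 = 1 × 2 + 1
2 = 2 × 1 + 0
Continued fraction: [0; 2, 1, 3, 1, 1, 2]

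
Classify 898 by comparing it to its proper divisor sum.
deficient

Proper divisors of 898: sum = 1 + 2 + 449 = 452
Since 452 < 898, 898 is deficient.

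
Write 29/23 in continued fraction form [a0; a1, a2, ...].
[1; 3, 1, 5]

Euclidean algorithm steps:
29 = 1 × 23 + 6
23 = 3 × 6 + 5
6 = 1 × 5 + 1
5 = 5 × 1 + 0
Continued fraction: [1; 3, 1, 5]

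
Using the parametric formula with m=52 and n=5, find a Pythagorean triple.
(2679, 520, 2729)

Euclid's formula: a = m² - n², b = 2mn, c = m² + n²
m = 52, n = 5
a = 52² - 5² = 2704 - 25 = 2679
b = 2 × 52 × 5 = 520
c = 52² + 5² = 2704 + 25 = 2729
Verification: 2679² + 520² = 7177041 + 270400 = 7447441 = 2729² ✓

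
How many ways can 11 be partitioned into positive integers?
56

p(n) counts ways to write n as a sum of positive integers (order ignored).
Euler's pentagonal recurrence: p(k) = p(k-1) + p(k-2) - p(k-5) - p(k-7) + p(k-12) + p(k-15) - ... (offsets j(3j∓1)/2, signs ++--, p(0)=1, p(<0)=0).
DP table for k = 0..10: p(0)=1, p(1)=1, p(2)=2, p(3)=3, p(4)=5, p(5)=7, p(6)=11, p(7)=15, p(8)=22, p(9)=30, p(10)=42.
Final step: p(11) = p(10) + p(9) - p(6) - p(4)
= 42 + 30 - 11 - 5
= 56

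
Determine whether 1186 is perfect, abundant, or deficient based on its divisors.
deficient

Proper divisors of 1186: sum = 1 + 2 + 593 = 596
Since 596 < 1186, 1186 is deficient.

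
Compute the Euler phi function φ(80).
32

80 = 2^4 × 5
φ(n) = n × ∏(1 - 1/p) for each prime p dividing n
φ(80) = 80 × (1 - 1/2) × (1 - 1/5) = 32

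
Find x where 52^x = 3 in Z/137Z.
133

Baby-step giant-step with step n = ⌈√137⌉ = 12.
Baby steps 52^j mod 137 (j:value) for j=0..11: 0:1, 1:52, 2:101, 3:46, 4:63, 5:125, 6:61, 7:21, 8:133, 9:66, 10:7, 11:90.
Giant-step multiplier: 52^(-12) ≡ 52^(136-12) = 52^124 ≡ 81 (mod 137).
Giant steps γ_i = 3·81^i mod 137: γ_0=3, γ_1=106, γ_2=92, γ_3=54, γ_4=127, γ_5=12, γ_6=13, γ_7=94, γ_8=79, γ_9=97, γ_10=48, γ_11=52 (in table at j=1).
x = i·n + j = 11·12 + 1 = 133.
Check: 52^133 ≡ 3 (mod 137).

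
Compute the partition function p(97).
133230930

p(n) counts ways to write n as a sum of positive integers (order ignored).
Euler's pentagonal recurrence: p(k) = p(k-1) + p(k-2) - p(k-5) - p(k-7) + p(k-12) + p(k-15) - ... (offsets j(3j∓1)/2, signs ++--, p(0)=1, p(<0)=0).
DP table for k = 0..96: p(0)=1, p(1)=1, p(2)=2, p(3)=3, p(4)=5, p(5)=7, p(6)=11, p(7)=15, p(8)=22, p(9)=30, p(10)=42, p(11)=56, p(12)=77, p(13)=101, p(14)=135, p(15)=176, p(16)=231, p(17)=297, p(18)=385, p(19)=490, p(20)=627, p(21)=792, p(22)=1002, p(23)=1255, p(24)=1575, p(25)=1958, p(26)=2436, p(27)=3010, p(28)=3718, p(29)=4565, p(30)=5604, p(31)=6842, p(32)=8349, p(33)=10143, p(34)=12310, p(35)=14883, p(36)=17977, p(37)=21637, p(38)=26015, p(39)=31185, p(40)=37338, p(41)=44583, p(42)=53174, p(43)=63261, p(44)=75175, p(45)=89134, p(46)=105558, p(47)=124754, p(48)=147273, p(49)=173525, p(50)=204226, p(51)=239943, p(52)=281589, p(53)=329931, p(54)=386155, p(55)=451276, p(56)=526823, p(57)=614154, p(58)=715220, p(59)=831820, p(60)=966467, p(61)=1121505, p(62)=1300156, p(63)=1505499, p(64)=1741630, p(65)=2012558, p(66)=2323520, p(67)=2679689, p(68)=3087735, p(69)=3554345, p(70)=4087968, p(71)=4697205, p(72)=5392783, p(73)=6185689, p(74)=7089500, p(75)=8118264, p(76)=9289091, p(77)=10619863, p(78)=12132164, p(79)=13848650, p(80)=15796476, p(81)=18004327, p(82)=20506255, p(83)=23338469, p(84)=26543660, p(85)=30167357, p(86)=34262962, p(87)=38887673, p(88)=44108109, p(89)=49995925, p(90)=56634173, p(91)=64112359, p(92)=72533807, p(93)=82010177, p(94)=92669720, p(95)=104651419, p(96)=118114304.
Final step: p(97) = p(96) + p(95) - p(92) - p(90) + p(85) + p(82) - p(75) - p(71) + p(62) + p(57) - p(46) - p(40) + p(27) + p(20) - p(5)
= 118114304 + 104651419 - 72533807 - 56634173 + 30167357 + 20506255 - 8118264 - 4697205 + 1300156 + 614154 - 105558 - 37338 + 3010 + 627 - 7
= 133230930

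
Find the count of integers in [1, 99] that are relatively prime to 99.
60

99 = 3^2 × 11
φ(n) = n × ∏(1 - 1/p) for each prime p dividing n
φ(99) = 99 × (1 - 1/3) × (1 - 1/11) = 60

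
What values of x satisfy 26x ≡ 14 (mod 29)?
x ≡ 5 (mod 29)

gcd(26, 29) = 1, which divides 14, so solutions exist.
Find 26^(-1) mod 29 by the extended Euclidean algorithm:
29 = 1 × 26 + 3  ⟹  3 = (1)·29 + (-1)·26
26 = 8 × 3 + 2  ⟹  2 = (-8)·29 + (9)·26
3 = 1 × 2 + 1  ⟹  1 = (9)·29 + (-10)·26
So (-10)·26 ≡ 1 (mod 29), i.e. 26^(-1) ≡ -10 ≡ 19 (mod 29).
x ≡ 19 × 14 = 266 ≡ 5 (mod 29).
Check: 26 × 5 = 130 ≡ 14 (mod 29).
Unique solution: x ≡ 5 (mod 29)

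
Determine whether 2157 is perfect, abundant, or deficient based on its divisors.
deficient

Proper divisors of 2157: sum = 1 + 3 + 719 = 723
Since 723 < 2157, 2157 is deficient.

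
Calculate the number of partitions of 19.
490

p(n) counts ways to write n as a sum of positive integers (order ignored).
Euler's pentagonal recurrence: p(k) = p(k-1) + p(k-2) - p(k-5) - p(k-7) + p(k-12) + p(k-15) - ... (offsets j(3j∓1)/2, signs ++--, p(0)=1, p(<0)=0).
DP table for k = 0..18: p(0)=1, p(1)=1, p(2)=2, p(3)=3, p(4)=5, p(5)=7, p(6)=11, p(7)=15, p(8)=22, p(9)=30, p(10)=42, p(11)=56, p(12)=77, p(13)=101, p(14)=135, p(15)=176, p(16)=231, p(17)=297, p(18)=385.
Final step: p(19) = p(18) + p(17) - p(14) - p(12) + p(7) + p(4)
= 385 + 297 - 135 - 77 + 15 + 5
= 490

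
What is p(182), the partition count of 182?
819876908323

p(n) counts ways to write n as a sum of positive integers (order ignored).
Euler's pentagonal recurrence: p(k) = p(k-1) + p(k-2) - p(k-5) - p(k-7) + p(k-12) + p(k-15) - ... (offsets j(3j∓1)/2, signs ++--, p(0)=1, p(<0)=0).
DP table for k = 0..181: p(0)=1, p(1)=1, p(2)=2, p(3)=3, p(4)=5, p(5)=7, p(6)=11, p(7)=15, p(8)=22, p(9)=30, p(10)=42, p(11)=56, p(12)=77, p(13)=101, p(14)=135, p(15)=176, p(16)=231, p(17)=297, p(18)=385, p(19)=490, p(20)=627, p(21)=792, p(22)=1002, p(23)=1255, p(24)=1575, p(25)=1958, p(26)=2436, p(27)=3010, p(28)=3718, p(29)=4565, p(30)=5604, p(31)=6842, p(32)=8349, p(33)=10143, p(34)=12310, p(35)=14883, p(36)=17977, p(37)=21637, p(38)=26015, p(39)=31185, p(40)=37338, p(41)=44583, p(42)=53174, p(43)=63261, p(44)=75175, p(45)=89134, p(46)=105558, p(47)=124754, p(48)=147273, p(49)=173525, p(50)=204226, p(51)=239943, p(52)=281589, p(53)=329931, p(54)=386155, p(55)=451276, p(56)=526823, p(57)=614154, p(58)=715220, p(59)=831820, p(60)=966467, p(61)=1121505, p(62)=1300156, p(63)=1505499, p(64)=1741630, p(65)=2012558, p(66)=2323520, p(67)=2679689, p(68)=3087735, p(69)=3554345, p(70)=4087968, p(71)=4697205, p(72)=5392783, p(73)=6185689, p(74)=7089500, p(75)=8118264, p(76)=9289091, p(77)=10619863, p(78)=12132164, p(79)=13848650, p(80)=15796476, p(81)=18004327, p(82)=20506255, p(83)=23338469, p(84)=26543660, p(85)=30167357, p(86)=34262962, p(87)=38887673, p(88)=44108109, p(89)=49995925, p(90)=56634173, p(91)=64112359, p(92)=72533807, p(93)=82010177, p(94)=92669720, p(95)=104651419, p(96)=118114304, p(97)=133230930, p(98)=150198136, p(99)=169229875, p(100)=190569292, p(101)=214481126, p(102)=241265379, p(103)=271248950, p(104)=304801365, p(105)=342325709, p(106)=384276336, p(107)=431149389, p(108)=483502844, p(109)=541946240, p(110)=607163746, p(111)=679903203, p(112)=761002156, p(113)=851376628, p(114)=952050665, p(115)=1064144451, p(116)=1188908248, p(117)=1327710076, p(118)=1482074143, p(119)=1653668665, p(120)=1844349560, p(121)=2056148051, p(122)=2291320912, p(123)=2552338241, p(124)=2841940500, p(125)=3163127352, p(126)=3519222692, p(127)=3913864295, p(128)=4351078600, p(129)=4835271870, p(130)=5371315400, p(131)=5964539504, p(132)=6620830889, p(133)=7346629512, p(134)=8149040695, p(135)=9035836076, p(136)=10015581680, p(137)=11097645016, p(138)=12292341831, p(139)=13610949895, p(140)=15065878135, p(141)=16670689208, p(142)=18440293320, p(143)=20390982757, p(144)=22540654445, p(145)=24908858009, p(146)=27517052599, p(147)=30388671978, p(148)=33549419497, p(149)=37027355200, p(150)=40853235313, p(151)=45060624582, p(152)=49686288421, p(153)=54770336324, p(154)=60356673280, p(155)=66493182097, p(156)=73232243759, p(157)=80630964769, p(158)=88751778802, p(159)=97662728555, p(160)=107438159466, p(161)=118159068427, p(162)=129913904637, p(163)=142798995930, p(164)=156919475295, p(165)=172389800255, p(166)=189334822579, p(167)=207890420102, p(168)=228204732751, p(169)=250438925115, p(170)=274768617130, p(171)=301384802048, p(172)=330495499613, p(173)=362326859895, p(174)=397125074750, p(175)=435157697830, p(176)=476715857290, p(177)=522115831195, p(178)=571701605655, p(179)=625846753120, p(180)=684957390936, p(181)=749474411781.
Final step: p(182) = p(181) + p(180) - p(177) - p(175) + p(170) + p(167) - p(160) - p(156) + p(147) + p(142) - p(131) - p(125) + p(112) + p(105) - p(90) - p(82) + p(65) + p(56) - p(37) - p(27) + p(6)
= 749474411781 + 684957390936 - 522115831195 - 435157697830 + 274768617130 + 207890420102 - 107438159466 - 73232243759 + 30388671978 + 18440293320 - 5964539504 - 3163127352 + 761002156 + 342325709 - 56634173 - 20506255 + 2012558 + 526823 - 21637 - 3010 + 11
= 819876908323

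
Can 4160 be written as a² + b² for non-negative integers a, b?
8² + 64² (a=8, b=64)

Factorization: 4160 = 2^6 × 5 × 13
By Fermat: n is sum of two squares iff every prime p ≡ 3 (mod 4) appears to even power.
All primes ≡ 3 (mod 4) appear to even power.
Search a = 0, 1, 2, … for 4160 - a² a perfect square: first hit at a = 8: 4160 - 64 = 4096 = 64².
4160 = 8² + 64² = 64 + 4096 ✓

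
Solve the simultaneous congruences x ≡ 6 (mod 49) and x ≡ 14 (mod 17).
643

Using Chinese Remainder Theorem:
M = 49 × 17 = 833
M1 = 17, M2 = 49
y1 = 17^(-1) mod 49 = 26
y2 = 49^(-1) mod 17 = 8
x = (6×17×26 + 14×49×8) mod 833 = 643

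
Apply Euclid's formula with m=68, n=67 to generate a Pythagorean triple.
(135, 9112, 9113)

Euclid's formula: a = m² - n², b = 2mn, c = m² + n²
m = 68, n = 67
a = 68² - 67² = 4624 - 4489 = 135
b = 2 × 68 × 67 = 9112
c = 68² + 67² = 4624 + 4489 = 9113
Verification: 135² + 9112² = 18225 + 83028544 = 83046769 = 9113² ✓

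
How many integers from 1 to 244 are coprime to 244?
120

244 = 2^2 × 61
φ(n) = n × ∏(1 - 1/p) for each prime p dividing n
φ(244) = 244 × (1 - 1/2) × (1 - 1/61) = 120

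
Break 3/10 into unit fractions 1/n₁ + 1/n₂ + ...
1/4 + 1/20

Greedy algorithm:
3/10: ceiling(10/3) = 4, use 1/4
1/20: ceiling(20/1) = 20, use 1/20
Result: 3/10 = 1/4 + 1/20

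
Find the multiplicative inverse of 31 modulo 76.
27

gcd(31, 76) = 1, so the inverse exists.
Extended Euclidean algorithm on (76, 31):
76 = 2 × 31 + 14  ⟹  14 = (1)·76 + (-2)·31
31 = 2 × 14 + 3  ⟹  3 = (-2)·76 + (5)·31
14 = 4 × 3 + 2  ⟹  2 = (9)·76 + (-22)·31
3 = 1 × 2 + 1  ⟹  1 = (-11)·76 + (27)·31
So (27)·31 ≡ 1 (mod 76), i.e. 31^(-1) ≡ 27 (mod 76).
Check: 31 × 27 = 837 ≡ 1 (mod 76)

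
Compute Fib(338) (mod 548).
341

Matrix identity: Q^n = [[F_(n+1), F_n], [F_n, F_(n-1)]] with Q = [[1,1],[1,0]].
n = 338 = 101010010₂. Square-and-multiply, entries mod 548:
Q^1 = [[1,1],[1,0]]
Q^2 = (Q^1)² = [[2,1],[1,1]]
Q^5 = (Q^2)²·Q = [[8,5],[5,3]]
Q^10 = (Q^5)² = [[89,55],[55,34]]
Q^21 = (Q^10)²·Q = [[175,534],[534,189]]
Q^42 = (Q^21)² = [[133,384],[384,297]]
Q^84 = (Q^42)² = [[197,172],[172,25]]
Q^169 = (Q^84)²·Q = [[265,441],[441,372]]
Q^338 = (Q^169)² = [[22,341],[341,229]]
F_338 mod 548 = Q^338[0][1] = 341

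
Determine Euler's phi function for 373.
372

373 = 373
φ(n) = n × ∏(1 - 1/p) for each prime p dividing n
φ(373) = 373 × (1 - 1/373) = 372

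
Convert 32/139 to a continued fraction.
[0; 4, 2, 1, 10]

Euclidean algorithm steps:
32 = 0 × 139 + 32
139 = 4 × 32 + 11
32 = 2 × 11 + 10
11 = 1 × 10 + 1
10 = 10 × 1 + 0
Continued fraction: [0; 4, 2, 1, 10]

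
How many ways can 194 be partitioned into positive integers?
2366022741845

p(n) counts ways to write n as a sum of positive integers (order ignored).
Euler's pentagonal recurrence: p(k) = p(k-1) + p(k-2) - p(k-5) - p(k-7) + p(k-12) + p(k-15) - ... (offsets j(3j∓1)/2, signs ++--, p(0)=1, p(<0)=0).
DP table for k = 0..193: p(0)=1, p(1)=1, p(2)=2, p(3)=3, p(4)=5, p(5)=7, p(6)=11, p(7)=15, p(8)=22, p(9)=30, p(10)=42, p(11)=56, p(12)=77, p(13)=101, p(14)=135, p(15)=176, p(16)=231, p(17)=297, p(18)=385, p(19)=490, p(20)=627, p(21)=792, p(22)=1002, p(23)=1255, p(24)=1575, p(25)=1958, p(26)=2436, p(27)=3010, p(28)=3718, p(29)=4565, p(30)=5604, p(31)=6842, p(32)=8349, p(33)=10143, p(34)=12310, p(35)=14883, p(36)=17977, p(37)=21637, p(38)=26015, p(39)=31185, p(40)=37338, p(41)=44583, p(42)=53174, p(43)=63261, p(44)=75175, p(45)=89134, p(46)=105558, p(47)=124754, p(48)=147273, p(49)=173525, p(50)=204226, p(51)=239943, p(52)=281589, p(53)=329931, p(54)=386155, p(55)=451276, p(56)=526823, p(57)=614154, p(58)=715220, p(59)=831820, p(60)=966467, p(61)=1121505, p(62)=1300156, p(63)=1505499, p(64)=1741630, p(65)=2012558, p(66)=2323520, p(67)=2679689, p(68)=3087735, p(69)=3554345, p(70)=4087968, p(71)=4697205, p(72)=5392783, p(73)=6185689, p(74)=7089500, p(75)=8118264, p(76)=9289091, p(77)=10619863, p(78)=12132164, p(79)=13848650, p(80)=15796476, p(81)=18004327, p(82)=20506255, p(83)=23338469, p(84)=26543660, p(85)=30167357, p(86)=34262962, p(87)=38887673, p(88)=44108109, p(89)=49995925, p(90)=56634173, p(91)=64112359, p(92)=72533807, p(93)=82010177, p(94)=92669720, p(95)=104651419, p(96)=118114304, p(97)=133230930, p(98)=150198136, p(99)=169229875, p(100)=190569292, p(101)=214481126, p(102)=241265379, p(103)=271248950, p(104)=304801365, p(105)=342325709, p(106)=384276336, p(107)=431149389, p(108)=483502844, p(109)=541946240, p(110)=607163746, p(111)=679903203, p(112)=761002156, p(113)=851376628, p(114)=952050665, p(115)=1064144451, p(116)=1188908248, p(117)=1327710076, p(118)=1482074143, p(119)=1653668665, p(120)=1844349560, p(121)=2056148051, p(122)=2291320912, p(123)=2552338241, p(124)=2841940500, p(125)=3163127352, p(126)=3519222692, p(127)=3913864295, p(128)=4351078600, p(129)=4835271870, p(130)=5371315400, p(131)=5964539504, p(132)=6620830889, p(133)=7346629512, p(134)=8149040695, p(135)=9035836076, p(136)=10015581680, p(137)=11097645016, p(138)=12292341831, p(139)=13610949895, p(140)=15065878135, p(141)=16670689208, p(142)=18440293320, p(143)=20390982757, p(144)=22540654445, p(145)=24908858009, p(146)=27517052599, p(147)=30388671978, p(148)=33549419497, p(149)=37027355200, p(150)=40853235313, p(151)=45060624582, p(152)=49686288421, p(153)=54770336324, p(154)=60356673280, p(155)=66493182097, p(156)=73232243759, p(157)=80630964769, p(158)=88751778802, p(159)=97662728555, p(160)=107438159466, p(161)=118159068427, p(162)=129913904637, p(163)=142798995930, p(164)=156919475295, p(165)=172389800255, p(166)=189334822579, p(167)=207890420102, p(168)=228204732751, p(169)=250438925115, p(170)=274768617130, p(171)=301384802048, p(172)=330495499613, p(173)=362326859895, p(174)=397125074750, p(175)=435157697830, p(176)=476715857290, p(177)=522115831195, p(178)=571701605655, p(179)=625846753120, p(180)=684957390936, p(181)=749474411781, p(182)=819876908323, p(183)=896684817527, p(184)=980462880430, p(185)=1071823774337, p(186)=1171432692373, p(187)=1280011042268, p(188)=1398341745571, p(189)=1527273599625, p(190)=1667727404093, p(191)=1820701100652, p(192)=1987276856363, p(193)=2168627105469.
Final step: p(194) = p(193) + p(192) - p(189) - p(187) + p(182) + p(179) - p(172) - p(168) + p(159) + p(154) - p(143) - p(137) + p(124) + p(117) - p(102) - p(94) + p(77) + p(68) - p(49) - p(39) + p(18) + p(7)
= 2168627105469 + 1987276856363 - 1527273599625 - 1280011042268 + 819876908323 + 625846753120 - 330495499613 - 228204732751 + 97662728555 + 60356673280 - 20390982757 - 11097645016 + 2841940500 + 1327710076 - 241265379 - 92669720 + 10619863 + 3087735 - 173525 - 31185 + 385 + 15
= 2366022741845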